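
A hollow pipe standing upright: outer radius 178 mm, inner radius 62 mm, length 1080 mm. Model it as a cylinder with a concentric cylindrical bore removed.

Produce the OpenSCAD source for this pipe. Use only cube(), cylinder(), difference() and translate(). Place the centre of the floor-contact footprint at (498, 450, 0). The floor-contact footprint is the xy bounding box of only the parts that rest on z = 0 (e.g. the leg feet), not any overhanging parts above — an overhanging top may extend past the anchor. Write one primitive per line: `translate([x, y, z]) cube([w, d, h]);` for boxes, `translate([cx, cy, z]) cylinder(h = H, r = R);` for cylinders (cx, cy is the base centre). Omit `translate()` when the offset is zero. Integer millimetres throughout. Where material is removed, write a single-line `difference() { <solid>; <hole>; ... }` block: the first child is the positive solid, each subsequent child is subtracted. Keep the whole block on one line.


difference() { translate([498, 450, 0]) cylinder(h = 1080, r = 178); translate([498, 450, 0]) cylinder(h = 1080, r = 62); }


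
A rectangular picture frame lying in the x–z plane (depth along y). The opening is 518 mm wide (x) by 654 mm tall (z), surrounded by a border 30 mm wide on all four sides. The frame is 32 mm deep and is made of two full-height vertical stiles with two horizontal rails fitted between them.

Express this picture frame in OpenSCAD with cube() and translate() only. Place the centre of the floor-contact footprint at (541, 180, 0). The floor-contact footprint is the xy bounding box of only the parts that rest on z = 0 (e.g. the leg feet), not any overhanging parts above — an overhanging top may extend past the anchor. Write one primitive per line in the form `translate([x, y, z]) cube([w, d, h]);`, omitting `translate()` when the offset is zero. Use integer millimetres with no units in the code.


translate([252, 164, 0]) cube([30, 32, 714]);
translate([800, 164, 0]) cube([30, 32, 714]);
translate([282, 164, 0]) cube([518, 32, 30]);
translate([282, 164, 684]) cube([518, 32, 30]);


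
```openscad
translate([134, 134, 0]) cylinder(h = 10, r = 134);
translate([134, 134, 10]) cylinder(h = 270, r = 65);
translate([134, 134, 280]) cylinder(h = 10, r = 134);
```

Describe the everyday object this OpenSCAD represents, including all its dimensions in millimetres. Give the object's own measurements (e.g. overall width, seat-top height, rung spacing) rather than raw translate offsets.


A spool: two coaxial disc flanges of radius 134 mm and thickness 10 mm, joined by a core cylinder of radius 65 mm and height 270 mm. The lower flange rests on z = 0 and the three cylinders share a vertical axis.


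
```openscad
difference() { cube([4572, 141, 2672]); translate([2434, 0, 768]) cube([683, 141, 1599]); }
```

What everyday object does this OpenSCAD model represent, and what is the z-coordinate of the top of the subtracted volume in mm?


A wall with a window opening. The window head height is 2367 mm.

A wall with a rectangular opening subtracted — a window. Sill at z = 768, opening 1599 mm tall, so the head is at 768 + 1599 = 2367 mm.


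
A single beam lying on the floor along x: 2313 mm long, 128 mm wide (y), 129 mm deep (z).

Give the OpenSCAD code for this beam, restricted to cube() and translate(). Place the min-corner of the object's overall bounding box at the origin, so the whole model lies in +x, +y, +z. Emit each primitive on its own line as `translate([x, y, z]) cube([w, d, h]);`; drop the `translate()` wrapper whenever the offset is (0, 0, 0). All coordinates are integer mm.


cube([2313, 128, 129]);


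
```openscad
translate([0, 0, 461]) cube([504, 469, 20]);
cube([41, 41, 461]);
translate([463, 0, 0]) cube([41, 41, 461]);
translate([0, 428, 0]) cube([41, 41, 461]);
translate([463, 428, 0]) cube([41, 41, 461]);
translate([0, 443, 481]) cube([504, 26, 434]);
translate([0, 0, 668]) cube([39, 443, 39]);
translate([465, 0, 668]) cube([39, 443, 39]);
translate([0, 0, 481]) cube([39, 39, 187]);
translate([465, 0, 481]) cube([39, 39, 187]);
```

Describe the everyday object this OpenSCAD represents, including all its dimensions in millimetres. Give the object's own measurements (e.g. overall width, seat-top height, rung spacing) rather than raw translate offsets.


A chair. The seat is a 504×469×20 mm slab with its top at z = 481 mm, on four 41×41 mm corner legs (flush with the seat edges, standing on z = 0). A flat backrest 26 mm thick, 434 mm tall, spans the full seat width and rises from the seat top along its +y edge, rear face flush with the rear of the seat. Two armrests of 39×39 mm section run along each side from the seat's front edge to the front of the backrest, top faces 226 mm above the seat top and outer faces flush with the seat's x-edges; a 39×39 mm post under the front of each armrest stands on the seat at the front corner.


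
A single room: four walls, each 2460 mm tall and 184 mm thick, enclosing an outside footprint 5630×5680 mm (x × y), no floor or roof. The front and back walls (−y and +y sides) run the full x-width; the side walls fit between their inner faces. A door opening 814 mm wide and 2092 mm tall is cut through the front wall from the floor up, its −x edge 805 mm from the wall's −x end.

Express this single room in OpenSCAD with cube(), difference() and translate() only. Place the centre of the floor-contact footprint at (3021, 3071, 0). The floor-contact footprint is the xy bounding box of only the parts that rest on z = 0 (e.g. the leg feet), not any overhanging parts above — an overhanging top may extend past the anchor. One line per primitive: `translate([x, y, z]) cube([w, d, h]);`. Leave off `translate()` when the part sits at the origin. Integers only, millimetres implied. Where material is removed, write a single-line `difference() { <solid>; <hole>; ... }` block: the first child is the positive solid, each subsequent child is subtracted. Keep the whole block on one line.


difference() { translate([206, 231, 0]) cube([5630, 184, 2460]); translate([1011, 231, 0]) cube([814, 184, 2092]); }
translate([206, 5727, 0]) cube([5630, 184, 2460]);
translate([206, 415, 0]) cube([184, 5312, 2460]);
translate([5652, 415, 0]) cube([184, 5312, 2460]);


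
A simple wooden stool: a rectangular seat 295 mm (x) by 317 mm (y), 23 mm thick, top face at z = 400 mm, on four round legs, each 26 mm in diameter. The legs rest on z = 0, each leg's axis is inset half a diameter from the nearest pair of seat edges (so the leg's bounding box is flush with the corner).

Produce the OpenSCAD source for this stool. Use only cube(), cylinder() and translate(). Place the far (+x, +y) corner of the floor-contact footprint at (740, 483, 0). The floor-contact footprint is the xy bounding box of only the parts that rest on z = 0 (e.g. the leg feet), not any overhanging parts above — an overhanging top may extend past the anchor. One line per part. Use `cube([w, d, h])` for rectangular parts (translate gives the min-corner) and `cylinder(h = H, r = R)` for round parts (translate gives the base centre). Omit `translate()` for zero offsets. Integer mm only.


translate([445, 166, 377]) cube([295, 317, 23]);
translate([458, 179, 0]) cylinder(h = 377, r = 13);
translate([727, 179, 0]) cylinder(h = 377, r = 13);
translate([458, 470, 0]) cylinder(h = 377, r = 13);
translate([727, 470, 0]) cylinder(h = 377, r = 13);


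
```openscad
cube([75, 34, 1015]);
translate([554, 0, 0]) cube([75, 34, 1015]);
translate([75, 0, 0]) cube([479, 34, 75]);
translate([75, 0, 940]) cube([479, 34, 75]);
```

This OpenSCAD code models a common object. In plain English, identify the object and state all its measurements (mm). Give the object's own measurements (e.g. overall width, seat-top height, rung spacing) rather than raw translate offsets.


A rectangular picture frame lying in the x–z plane (depth along y). The opening is 479 mm wide (x) by 865 mm tall (z), surrounded by a border 75 mm wide on all four sides. The frame is 34 mm deep and is made of two full-height vertical stiles with two horizontal rails fitted between them.


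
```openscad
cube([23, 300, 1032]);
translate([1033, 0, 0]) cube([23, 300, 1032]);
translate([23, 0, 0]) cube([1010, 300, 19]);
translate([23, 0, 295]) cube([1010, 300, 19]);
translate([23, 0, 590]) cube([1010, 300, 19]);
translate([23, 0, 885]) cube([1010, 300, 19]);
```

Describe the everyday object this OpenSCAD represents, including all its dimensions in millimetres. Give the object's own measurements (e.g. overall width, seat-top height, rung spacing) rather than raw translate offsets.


An open bookshelf. Two side panels, each 23 mm thick, 300 mm deep and 1032 mm tall, stand 1056 mm apart (outside-to-outside). Between them sit 4 shelves, each 19 mm thick and 300 mm deep, spanning the full gap between the sides. The bottom shelf rests on the floor (its underside at z = 0) and the clear gap between one shelf's top and the next shelf's underside is 276 mm.


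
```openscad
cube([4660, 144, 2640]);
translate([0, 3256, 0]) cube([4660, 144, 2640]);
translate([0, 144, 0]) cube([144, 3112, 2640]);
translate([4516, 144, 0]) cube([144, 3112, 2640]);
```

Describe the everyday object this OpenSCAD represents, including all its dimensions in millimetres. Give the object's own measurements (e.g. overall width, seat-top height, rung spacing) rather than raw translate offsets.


The wall frame of a small rectangular building: four walls, each 2640 mm tall and 144 mm thick, enclosing a footprint 4660 mm (x) by 3400 mm (y) outside-to-outside, with no floor or roof. The front and back walls (the −y and +y sides) span the full width; the two side walls fit between them.


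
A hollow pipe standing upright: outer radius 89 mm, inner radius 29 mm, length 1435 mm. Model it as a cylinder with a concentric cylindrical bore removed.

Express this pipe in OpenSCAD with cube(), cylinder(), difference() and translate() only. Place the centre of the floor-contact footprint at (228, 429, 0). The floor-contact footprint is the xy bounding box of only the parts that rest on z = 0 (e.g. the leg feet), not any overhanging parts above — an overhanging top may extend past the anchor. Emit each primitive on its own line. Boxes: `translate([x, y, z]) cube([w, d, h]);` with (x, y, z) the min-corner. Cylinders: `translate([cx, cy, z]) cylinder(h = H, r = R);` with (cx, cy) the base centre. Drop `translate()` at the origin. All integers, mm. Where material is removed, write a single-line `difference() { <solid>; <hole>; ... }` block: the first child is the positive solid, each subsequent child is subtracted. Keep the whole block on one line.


difference() { translate([228, 429, 0]) cylinder(h = 1435, r = 89); translate([228, 429, 0]) cylinder(h = 1435, r = 29); }


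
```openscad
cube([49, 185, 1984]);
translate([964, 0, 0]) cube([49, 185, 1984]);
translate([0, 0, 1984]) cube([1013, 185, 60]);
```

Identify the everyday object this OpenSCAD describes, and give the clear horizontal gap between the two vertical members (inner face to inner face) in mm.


A door frame. The clear opening width is 915 mm.

Two 1984 mm tall posts with a header on top — a door frame. The left jamb is 49 mm wide at x = 0; the right jamb starts at x = 964. The clear opening is 964 − 49 = 915 mm.


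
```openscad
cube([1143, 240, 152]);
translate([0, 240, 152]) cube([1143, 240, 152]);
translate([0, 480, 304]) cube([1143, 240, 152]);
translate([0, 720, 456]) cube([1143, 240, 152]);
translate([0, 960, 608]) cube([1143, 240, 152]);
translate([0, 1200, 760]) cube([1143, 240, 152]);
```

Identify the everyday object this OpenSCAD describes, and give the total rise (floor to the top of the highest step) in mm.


A staircase. The total rise is 912 mm.

6 identical blocks, each offset up and back from the previous — a staircase. Each step is 152 mm tall and there are 6 of them, so the total rise is 6 × 152 = 912 mm.


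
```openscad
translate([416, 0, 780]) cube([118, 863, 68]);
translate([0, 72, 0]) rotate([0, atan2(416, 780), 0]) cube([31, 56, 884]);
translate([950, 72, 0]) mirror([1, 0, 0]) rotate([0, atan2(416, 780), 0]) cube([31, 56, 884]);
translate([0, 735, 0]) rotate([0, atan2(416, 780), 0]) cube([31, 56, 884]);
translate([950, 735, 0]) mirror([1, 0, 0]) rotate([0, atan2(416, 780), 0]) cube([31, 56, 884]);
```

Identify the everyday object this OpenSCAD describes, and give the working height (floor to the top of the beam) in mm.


A sawhorse. The overall height is 848 mm.

A beam across two mirrored pairs of raked legs — a sawhorse. The beam's underside is at z = 780 (matching the legs' vertical rise in atan2(416, 780)) and the beam is 68 mm tall, so its top is at 780 + 68 = 848 mm. The raked legs top out at the beam's underside, so that is the highest point.


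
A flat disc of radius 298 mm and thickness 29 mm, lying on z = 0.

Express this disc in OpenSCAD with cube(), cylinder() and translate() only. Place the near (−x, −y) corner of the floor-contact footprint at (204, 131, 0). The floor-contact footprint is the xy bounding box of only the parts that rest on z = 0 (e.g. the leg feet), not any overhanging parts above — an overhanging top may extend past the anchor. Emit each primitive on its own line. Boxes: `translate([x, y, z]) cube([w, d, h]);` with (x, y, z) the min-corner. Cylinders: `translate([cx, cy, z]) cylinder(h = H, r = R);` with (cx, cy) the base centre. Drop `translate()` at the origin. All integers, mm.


translate([502, 429, 0]) cylinder(h = 29, r = 298);


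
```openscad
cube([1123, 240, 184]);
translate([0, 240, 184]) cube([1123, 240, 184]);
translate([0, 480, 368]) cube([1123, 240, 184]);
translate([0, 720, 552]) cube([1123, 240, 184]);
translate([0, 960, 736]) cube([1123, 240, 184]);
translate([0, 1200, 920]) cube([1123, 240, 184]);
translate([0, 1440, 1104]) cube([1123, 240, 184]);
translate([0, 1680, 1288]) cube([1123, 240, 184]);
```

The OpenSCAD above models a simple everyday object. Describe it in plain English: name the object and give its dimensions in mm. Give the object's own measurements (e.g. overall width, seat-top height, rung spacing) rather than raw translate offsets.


A straight staircase of 8 solid steps. Each step is 1123 mm wide (x), 240 mm deep (y, the going) and 184 mm tall (the rise). The first step rests on the floor; each subsequent step sits one going further in +y and one rise higher in +z, directly behind and above the previous step with no overlap.


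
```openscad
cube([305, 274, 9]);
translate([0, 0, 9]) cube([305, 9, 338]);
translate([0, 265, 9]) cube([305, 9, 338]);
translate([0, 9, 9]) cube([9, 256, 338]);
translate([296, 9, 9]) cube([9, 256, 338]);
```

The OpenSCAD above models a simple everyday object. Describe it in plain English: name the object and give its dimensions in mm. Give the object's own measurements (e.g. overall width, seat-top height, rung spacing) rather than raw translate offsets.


An open-topped rectangular box: outside dimensions 305×274×347 mm, with a uniform wall and base thickness of 9 mm. The base is a full 305×274 slab on the floor; four walls sit on top of the base. The front and back walls (the −y and +y sides) span the full width; the two side walls fit between them.


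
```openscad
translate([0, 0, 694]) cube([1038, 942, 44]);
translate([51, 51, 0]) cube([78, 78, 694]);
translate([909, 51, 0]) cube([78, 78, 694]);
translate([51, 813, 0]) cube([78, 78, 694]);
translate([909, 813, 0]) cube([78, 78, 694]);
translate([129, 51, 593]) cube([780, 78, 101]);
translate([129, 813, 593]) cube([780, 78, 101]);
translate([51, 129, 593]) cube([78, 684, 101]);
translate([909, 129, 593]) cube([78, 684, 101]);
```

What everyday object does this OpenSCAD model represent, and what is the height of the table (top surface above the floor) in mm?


A table. The table height is 738 mm.

A 1038×942×44 slab sits at z = 694 on four 78 mm square posts — a table. The top surface is at 694 + 44 = 738 mm.


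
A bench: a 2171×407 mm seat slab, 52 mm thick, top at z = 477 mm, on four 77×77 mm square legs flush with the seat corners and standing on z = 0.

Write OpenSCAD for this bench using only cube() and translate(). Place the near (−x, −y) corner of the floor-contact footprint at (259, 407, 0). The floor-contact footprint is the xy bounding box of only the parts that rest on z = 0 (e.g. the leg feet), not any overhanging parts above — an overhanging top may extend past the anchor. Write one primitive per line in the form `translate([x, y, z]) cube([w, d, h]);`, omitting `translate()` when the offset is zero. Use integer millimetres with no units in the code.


// leg_h = 477 − 52 = 425
translate([259, 407, 425]) cube([2171, 407, 52]);
translate([259, 407, 0]) cube([77, 77, 425]);
translate([259, 737, 0]) cube([77, 77, 425]);
translate([2353, 407, 0]) cube([77, 77, 425]);
translate([2353, 737, 0]) cube([77, 77, 425]);


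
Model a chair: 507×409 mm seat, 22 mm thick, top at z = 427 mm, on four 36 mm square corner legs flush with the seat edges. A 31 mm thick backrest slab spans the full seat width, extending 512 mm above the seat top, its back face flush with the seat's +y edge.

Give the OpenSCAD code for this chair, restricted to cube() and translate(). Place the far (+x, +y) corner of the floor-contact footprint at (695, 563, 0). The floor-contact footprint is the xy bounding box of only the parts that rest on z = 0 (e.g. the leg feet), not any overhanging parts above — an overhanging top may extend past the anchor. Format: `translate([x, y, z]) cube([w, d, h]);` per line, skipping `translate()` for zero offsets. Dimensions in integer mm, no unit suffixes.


// leg_h = 427 - 22 = 405
translate([188, 154, 405]) cube([507, 409, 22]);
translate([188, 154, 0]) cube([36, 36, 405]);
translate([659, 154, 0]) cube([36, 36, 405]);
translate([188, 527, 0]) cube([36, 36, 405]);
translate([659, 527, 0]) cube([36, 36, 405]);
translate([188, 532, 427]) cube([507, 31, 512]);


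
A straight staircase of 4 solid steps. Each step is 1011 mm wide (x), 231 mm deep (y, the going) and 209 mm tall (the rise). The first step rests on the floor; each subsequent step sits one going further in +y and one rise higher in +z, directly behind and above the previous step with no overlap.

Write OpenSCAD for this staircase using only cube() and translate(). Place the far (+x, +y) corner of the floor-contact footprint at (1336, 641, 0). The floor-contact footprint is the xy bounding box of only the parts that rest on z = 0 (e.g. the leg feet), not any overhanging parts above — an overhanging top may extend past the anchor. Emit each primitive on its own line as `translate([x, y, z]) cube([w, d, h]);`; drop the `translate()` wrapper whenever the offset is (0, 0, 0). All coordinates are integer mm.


translate([325, 410, 0]) cube([1011, 231, 209]);
translate([325, 641, 209]) cube([1011, 231, 209]);
translate([325, 872, 418]) cube([1011, 231, 209]);
translate([325, 1103, 627]) cube([1011, 231, 209]);


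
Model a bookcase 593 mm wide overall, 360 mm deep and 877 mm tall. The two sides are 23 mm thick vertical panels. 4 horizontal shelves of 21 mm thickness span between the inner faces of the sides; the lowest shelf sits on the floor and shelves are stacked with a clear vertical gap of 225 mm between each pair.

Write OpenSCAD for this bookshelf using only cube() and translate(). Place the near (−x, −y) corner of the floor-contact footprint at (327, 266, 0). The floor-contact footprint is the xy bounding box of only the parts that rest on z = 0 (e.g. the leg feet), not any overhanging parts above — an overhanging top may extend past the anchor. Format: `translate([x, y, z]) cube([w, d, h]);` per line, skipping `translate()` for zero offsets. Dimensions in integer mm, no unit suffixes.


translate([327, 266, 0]) cube([23, 360, 877]);
translate([897, 266, 0]) cube([23, 360, 877]);
translate([350, 266, 0]) cube([547, 360, 21]);
translate([350, 266, 246]) cube([547, 360, 21]);
translate([350, 266, 492]) cube([547, 360, 21]);
translate([350, 266, 738]) cube([547, 360, 21]);


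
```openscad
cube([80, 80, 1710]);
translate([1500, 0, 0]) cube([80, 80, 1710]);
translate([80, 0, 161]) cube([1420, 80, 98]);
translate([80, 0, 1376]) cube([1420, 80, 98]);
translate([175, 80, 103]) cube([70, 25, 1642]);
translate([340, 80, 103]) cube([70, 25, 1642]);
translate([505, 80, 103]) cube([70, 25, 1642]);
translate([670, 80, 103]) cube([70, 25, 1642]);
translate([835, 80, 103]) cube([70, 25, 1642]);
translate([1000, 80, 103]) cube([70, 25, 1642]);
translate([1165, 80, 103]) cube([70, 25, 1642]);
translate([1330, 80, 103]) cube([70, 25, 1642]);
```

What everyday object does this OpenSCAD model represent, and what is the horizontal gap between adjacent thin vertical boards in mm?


A fence section. The picket gap is 95 mm.

Two posts, two rails, 8 pickets — a fence section. Span 1420 mm holds 8 pickets of 70 mm with 9 equal gaps: ⌊(1420 − 8·70) / 9⌋ = 95 mm.


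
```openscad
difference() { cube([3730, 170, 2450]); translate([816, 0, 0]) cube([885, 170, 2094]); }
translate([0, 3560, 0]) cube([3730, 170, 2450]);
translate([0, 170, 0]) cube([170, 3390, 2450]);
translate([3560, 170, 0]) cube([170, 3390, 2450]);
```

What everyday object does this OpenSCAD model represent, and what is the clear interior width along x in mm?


A single room. The interior width is 3390 mm.

Four walls enclosing a rectangle with a door in the front wall — a room. Outside width 3730 minus two 170 mm walls gives 3390 mm.


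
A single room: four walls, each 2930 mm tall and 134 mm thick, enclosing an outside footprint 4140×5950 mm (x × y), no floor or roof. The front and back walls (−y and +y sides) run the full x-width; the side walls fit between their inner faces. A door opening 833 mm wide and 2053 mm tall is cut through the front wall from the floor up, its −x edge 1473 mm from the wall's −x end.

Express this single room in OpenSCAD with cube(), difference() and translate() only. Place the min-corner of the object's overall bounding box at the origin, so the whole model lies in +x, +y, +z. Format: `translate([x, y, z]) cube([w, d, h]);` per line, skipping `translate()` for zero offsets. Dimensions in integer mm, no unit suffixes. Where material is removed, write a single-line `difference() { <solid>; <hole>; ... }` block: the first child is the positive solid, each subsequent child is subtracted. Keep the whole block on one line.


difference() { cube([4140, 134, 2930]); translate([1473, 0, 0]) cube([833, 134, 2053]); }
translate([0, 5816, 0]) cube([4140, 134, 2930]);
translate([0, 134, 0]) cube([134, 5682, 2930]);
translate([4006, 134, 0]) cube([134, 5682, 2930]);


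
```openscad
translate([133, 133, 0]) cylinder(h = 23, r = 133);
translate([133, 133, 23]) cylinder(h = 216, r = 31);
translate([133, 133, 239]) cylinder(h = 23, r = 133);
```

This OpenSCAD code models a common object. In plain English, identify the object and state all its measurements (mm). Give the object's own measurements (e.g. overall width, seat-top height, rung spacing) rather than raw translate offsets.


A spool: two coaxial disc flanges of radius 133 mm and thickness 23 mm, joined by a core cylinder of radius 31 mm and height 216 mm. The lower flange rests on z = 0 and the three cylinders share a vertical axis.


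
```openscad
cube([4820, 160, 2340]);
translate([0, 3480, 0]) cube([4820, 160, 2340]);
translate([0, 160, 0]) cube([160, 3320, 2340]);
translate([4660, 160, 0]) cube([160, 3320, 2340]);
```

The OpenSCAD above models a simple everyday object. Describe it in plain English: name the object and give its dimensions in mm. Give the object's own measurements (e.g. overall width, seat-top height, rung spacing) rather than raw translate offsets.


The wall frame of a small rectangular building: four walls, each 2340 mm tall and 160 mm thick, enclosing a footprint 4820 mm (x) by 3640 mm (y) outside-to-outside, with no floor or roof. The front and back walls (the −y and +y sides) span the full width; the two side walls fit between them.


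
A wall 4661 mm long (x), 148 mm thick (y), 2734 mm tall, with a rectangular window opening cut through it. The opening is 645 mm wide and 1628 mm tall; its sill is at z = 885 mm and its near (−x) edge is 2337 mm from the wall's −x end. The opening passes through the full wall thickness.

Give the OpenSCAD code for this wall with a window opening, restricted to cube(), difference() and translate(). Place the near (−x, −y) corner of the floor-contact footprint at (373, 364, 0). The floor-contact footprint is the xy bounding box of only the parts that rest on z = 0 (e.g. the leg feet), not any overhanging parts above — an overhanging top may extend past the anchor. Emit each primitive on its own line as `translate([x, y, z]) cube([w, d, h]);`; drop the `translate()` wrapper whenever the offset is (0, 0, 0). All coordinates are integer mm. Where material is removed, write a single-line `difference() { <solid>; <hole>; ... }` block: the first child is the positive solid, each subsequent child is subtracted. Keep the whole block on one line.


difference() { translate([373, 364, 0]) cube([4661, 148, 2734]); translate([2710, 364, 885]) cube([645, 148, 1628]); }


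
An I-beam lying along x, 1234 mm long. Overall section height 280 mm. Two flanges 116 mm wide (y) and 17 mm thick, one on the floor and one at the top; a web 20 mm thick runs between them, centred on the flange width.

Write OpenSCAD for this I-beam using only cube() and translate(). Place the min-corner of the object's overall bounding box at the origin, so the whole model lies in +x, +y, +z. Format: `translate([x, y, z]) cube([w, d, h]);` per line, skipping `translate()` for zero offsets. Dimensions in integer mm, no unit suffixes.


cube([1234, 116, 17]);
translate([0, 48, 17]) cube([1234, 20, 246]);
translate([0, 0, 263]) cube([1234, 116, 17]);


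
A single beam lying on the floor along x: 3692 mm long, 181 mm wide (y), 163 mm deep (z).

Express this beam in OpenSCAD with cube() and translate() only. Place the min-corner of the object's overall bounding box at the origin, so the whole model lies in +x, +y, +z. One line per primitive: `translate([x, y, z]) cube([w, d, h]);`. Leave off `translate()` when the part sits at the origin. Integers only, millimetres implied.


cube([3692, 181, 163]);


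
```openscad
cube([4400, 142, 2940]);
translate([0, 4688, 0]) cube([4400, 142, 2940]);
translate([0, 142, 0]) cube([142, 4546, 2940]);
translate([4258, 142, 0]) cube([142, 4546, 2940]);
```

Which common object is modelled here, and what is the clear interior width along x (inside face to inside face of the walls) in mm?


A house (or room) frame. The interior width is 4116 mm.

Four 2940 mm walls enclosing a rectangle with no floor or roof — a room or house frame. Outside width is 4400 mm and wall thickness is 142 mm, so the interior width is 4400 − 2 × 142 = 4116 mm.


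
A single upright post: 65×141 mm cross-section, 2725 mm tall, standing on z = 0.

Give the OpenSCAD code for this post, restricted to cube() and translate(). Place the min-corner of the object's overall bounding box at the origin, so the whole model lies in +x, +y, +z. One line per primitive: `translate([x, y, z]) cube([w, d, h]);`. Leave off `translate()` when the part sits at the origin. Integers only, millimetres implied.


cube([65, 141, 2725]);


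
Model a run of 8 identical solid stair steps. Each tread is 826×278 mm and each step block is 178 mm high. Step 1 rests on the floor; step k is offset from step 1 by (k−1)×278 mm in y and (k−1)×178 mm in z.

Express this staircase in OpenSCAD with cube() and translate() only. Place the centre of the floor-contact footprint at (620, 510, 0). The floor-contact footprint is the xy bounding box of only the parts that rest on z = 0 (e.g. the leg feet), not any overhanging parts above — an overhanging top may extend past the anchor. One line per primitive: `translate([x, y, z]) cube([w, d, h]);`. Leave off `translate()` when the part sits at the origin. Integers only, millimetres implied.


translate([207, 371, 0]) cube([826, 278, 178]);
translate([207, 649, 178]) cube([826, 278, 178]);
translate([207, 927, 356]) cube([826, 278, 178]);
translate([207, 1205, 534]) cube([826, 278, 178]);
translate([207, 1483, 712]) cube([826, 278, 178]);
translate([207, 1761, 890]) cube([826, 278, 178]);
translate([207, 2039, 1068]) cube([826, 278, 178]);
translate([207, 2317, 1246]) cube([826, 278, 178]);


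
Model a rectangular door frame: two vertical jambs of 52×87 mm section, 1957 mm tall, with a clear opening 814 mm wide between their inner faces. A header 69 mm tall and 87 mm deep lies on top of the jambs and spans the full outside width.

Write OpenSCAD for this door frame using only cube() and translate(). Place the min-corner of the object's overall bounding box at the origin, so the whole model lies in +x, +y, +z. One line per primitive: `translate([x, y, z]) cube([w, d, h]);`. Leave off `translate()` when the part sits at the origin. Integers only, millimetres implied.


cube([52, 87, 1957]);
translate([866, 0, 0]) cube([52, 87, 1957]);
translate([0, 0, 1957]) cube([918, 87, 69]);


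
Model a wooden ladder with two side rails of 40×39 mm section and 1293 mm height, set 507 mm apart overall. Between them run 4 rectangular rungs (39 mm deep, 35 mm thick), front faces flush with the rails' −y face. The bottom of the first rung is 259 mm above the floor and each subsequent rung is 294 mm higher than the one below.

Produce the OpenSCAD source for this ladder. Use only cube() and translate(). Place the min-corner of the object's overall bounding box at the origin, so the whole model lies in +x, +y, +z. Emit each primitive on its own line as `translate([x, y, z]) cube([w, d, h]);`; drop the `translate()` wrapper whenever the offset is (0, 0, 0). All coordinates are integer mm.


cube([40, 39, 1293]);
translate([467, 0, 0]) cube([40, 39, 1293]);
translate([40, 0, 259]) cube([427, 39, 35]);
translate([40, 0, 553]) cube([427, 39, 35]);
translate([40, 0, 847]) cube([427, 39, 35]);
translate([40, 0, 1141]) cube([427, 39, 35]);


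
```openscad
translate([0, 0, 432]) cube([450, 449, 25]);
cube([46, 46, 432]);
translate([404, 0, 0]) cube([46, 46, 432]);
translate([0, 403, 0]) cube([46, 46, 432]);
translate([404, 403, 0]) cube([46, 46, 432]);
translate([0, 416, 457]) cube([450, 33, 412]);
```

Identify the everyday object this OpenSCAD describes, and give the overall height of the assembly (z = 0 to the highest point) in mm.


A chair. The overall height is 869 mm.

A slab on four corner posts with a tall panel at the back — a chair. The seat slab sits at z = 432 with thickness 25, and the 412 mm backrest starts at the seat top, so the overall height is 432 + 25 + 412 = 869 mm.


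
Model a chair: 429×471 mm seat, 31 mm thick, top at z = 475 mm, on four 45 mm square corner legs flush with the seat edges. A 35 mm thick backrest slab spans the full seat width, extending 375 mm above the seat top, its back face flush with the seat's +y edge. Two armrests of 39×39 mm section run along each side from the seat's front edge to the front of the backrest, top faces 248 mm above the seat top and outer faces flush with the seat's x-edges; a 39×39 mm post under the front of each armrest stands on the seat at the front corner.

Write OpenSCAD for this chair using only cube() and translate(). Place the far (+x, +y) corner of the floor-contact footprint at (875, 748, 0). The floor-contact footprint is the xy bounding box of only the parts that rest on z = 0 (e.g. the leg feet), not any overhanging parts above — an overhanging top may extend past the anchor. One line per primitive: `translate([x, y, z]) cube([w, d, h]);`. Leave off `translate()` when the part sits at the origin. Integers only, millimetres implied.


// leg_h = 475 - 31 = 444
// arm post h = 248 - 39 = 209
translate([446, 277, 444]) cube([429, 471, 31]);
translate([446, 277, 0]) cube([45, 45, 444]);
translate([830, 277, 0]) cube([45, 45, 444]);
translate([446, 703, 0]) cube([45, 45, 444]);
translate([830, 703, 0]) cube([45, 45, 444]);
translate([446, 713, 475]) cube([429, 35, 375]);
translate([446, 277, 684]) cube([39, 436, 39]);
translate([836, 277, 684]) cube([39, 436, 39]);
translate([446, 277, 475]) cube([39, 39, 209]);
translate([836, 277, 475]) cube([39, 39, 209]);


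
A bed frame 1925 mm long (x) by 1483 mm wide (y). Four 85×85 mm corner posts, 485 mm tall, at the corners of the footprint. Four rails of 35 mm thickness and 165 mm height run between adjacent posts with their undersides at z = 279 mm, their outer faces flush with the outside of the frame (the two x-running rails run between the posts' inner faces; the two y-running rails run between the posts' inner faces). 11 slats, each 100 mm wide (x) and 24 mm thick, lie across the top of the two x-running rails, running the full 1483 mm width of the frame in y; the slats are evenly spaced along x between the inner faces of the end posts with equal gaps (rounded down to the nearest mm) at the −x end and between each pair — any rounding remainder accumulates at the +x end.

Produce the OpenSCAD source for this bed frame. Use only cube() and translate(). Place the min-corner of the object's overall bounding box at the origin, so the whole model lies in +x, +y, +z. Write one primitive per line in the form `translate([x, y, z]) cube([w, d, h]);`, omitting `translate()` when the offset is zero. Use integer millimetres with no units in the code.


cube([85, 85, 485]);
translate([0, 1398, 0]) cube([85, 85, 485]);
translate([1840, 0, 0]) cube([85, 85, 485]);
translate([1840, 1398, 0]) cube([85, 85, 485]);
translate([85, 0, 279]) cube([1755, 35, 165]);
translate([85, 1448, 279]) cube([1755, 35, 165]);
translate([0, 85, 279]) cube([35, 1313, 165]);
translate([1890, 85, 279]) cube([35, 1313, 165]);
translate([139, 0, 444]) cube([100, 1483, 24]);
translate([293, 0, 444]) cube([100, 1483, 24]);
translate([447, 0, 444]) cube([100, 1483, 24]);
translate([601, 0, 444]) cube([100, 1483, 24]);
translate([755, 0, 444]) cube([100, 1483, 24]);
translate([909, 0, 444]) cube([100, 1483, 24]);
translate([1063, 0, 444]) cube([100, 1483, 24]);
translate([1217, 0, 444]) cube([100, 1483, 24]);
translate([1371, 0, 444]) cube([100, 1483, 24]);
translate([1525, 0, 444]) cube([100, 1483, 24]);
translate([1679, 0, 444]) cube([100, 1483, 24]);


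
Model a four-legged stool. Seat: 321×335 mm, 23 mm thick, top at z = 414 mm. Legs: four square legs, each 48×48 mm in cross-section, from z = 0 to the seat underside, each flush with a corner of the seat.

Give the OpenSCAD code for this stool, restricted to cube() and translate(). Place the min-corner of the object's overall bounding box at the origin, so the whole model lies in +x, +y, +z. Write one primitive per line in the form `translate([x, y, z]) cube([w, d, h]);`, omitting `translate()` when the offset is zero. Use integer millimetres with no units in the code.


translate([0, 0, 391]) cube([321, 335, 23]);
cube([48, 48, 391]);
translate([273, 0, 0]) cube([48, 48, 391]);
translate([0, 287, 0]) cube([48, 48, 391]);
translate([273, 287, 0]) cube([48, 48, 391]);


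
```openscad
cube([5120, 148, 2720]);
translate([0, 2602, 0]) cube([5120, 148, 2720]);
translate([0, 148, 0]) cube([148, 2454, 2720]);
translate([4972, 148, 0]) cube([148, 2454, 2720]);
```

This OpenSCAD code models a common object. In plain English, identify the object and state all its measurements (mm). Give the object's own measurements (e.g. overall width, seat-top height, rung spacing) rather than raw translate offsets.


The wall frame of a small rectangular building: four walls, each 2720 mm tall and 148 mm thick, enclosing a footprint 5120 mm (x) by 2750 mm (y) outside-to-outside, with no floor or roof. The front and back walls (the −y and +y sides) span the full width; the two side walls fit between them.


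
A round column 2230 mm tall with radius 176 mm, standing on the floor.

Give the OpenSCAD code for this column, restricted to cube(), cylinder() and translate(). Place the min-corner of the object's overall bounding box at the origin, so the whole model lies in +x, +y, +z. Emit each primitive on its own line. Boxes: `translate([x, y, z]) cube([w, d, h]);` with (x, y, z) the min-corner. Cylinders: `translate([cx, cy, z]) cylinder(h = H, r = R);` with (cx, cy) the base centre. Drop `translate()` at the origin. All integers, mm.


translate([176, 176, 0]) cylinder(h = 2230, r = 176);


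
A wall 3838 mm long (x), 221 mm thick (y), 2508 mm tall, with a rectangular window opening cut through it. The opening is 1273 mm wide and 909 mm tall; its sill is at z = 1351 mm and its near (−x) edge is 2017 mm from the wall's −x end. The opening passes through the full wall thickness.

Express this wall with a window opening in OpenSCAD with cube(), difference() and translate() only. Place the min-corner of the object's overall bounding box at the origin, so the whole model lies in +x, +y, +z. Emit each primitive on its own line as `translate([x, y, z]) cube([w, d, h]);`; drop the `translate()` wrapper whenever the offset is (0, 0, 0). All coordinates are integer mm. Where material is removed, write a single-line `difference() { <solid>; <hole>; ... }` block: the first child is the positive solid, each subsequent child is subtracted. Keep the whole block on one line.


difference() { cube([3838, 221, 2508]); translate([2017, 0, 1351]) cube([1273, 221, 909]); }


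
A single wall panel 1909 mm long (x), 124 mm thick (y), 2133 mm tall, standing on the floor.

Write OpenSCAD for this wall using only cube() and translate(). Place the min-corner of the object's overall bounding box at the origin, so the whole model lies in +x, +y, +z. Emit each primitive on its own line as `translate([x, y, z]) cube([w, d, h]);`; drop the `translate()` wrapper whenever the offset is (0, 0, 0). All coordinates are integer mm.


cube([1909, 124, 2133]);


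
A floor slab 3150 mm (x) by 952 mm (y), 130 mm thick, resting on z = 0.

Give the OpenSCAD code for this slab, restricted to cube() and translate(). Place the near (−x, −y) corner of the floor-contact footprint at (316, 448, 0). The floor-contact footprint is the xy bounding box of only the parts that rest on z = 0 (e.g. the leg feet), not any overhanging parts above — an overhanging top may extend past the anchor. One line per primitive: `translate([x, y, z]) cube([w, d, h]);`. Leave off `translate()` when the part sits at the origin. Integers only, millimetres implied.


translate([316, 448, 0]) cube([3150, 952, 130]);


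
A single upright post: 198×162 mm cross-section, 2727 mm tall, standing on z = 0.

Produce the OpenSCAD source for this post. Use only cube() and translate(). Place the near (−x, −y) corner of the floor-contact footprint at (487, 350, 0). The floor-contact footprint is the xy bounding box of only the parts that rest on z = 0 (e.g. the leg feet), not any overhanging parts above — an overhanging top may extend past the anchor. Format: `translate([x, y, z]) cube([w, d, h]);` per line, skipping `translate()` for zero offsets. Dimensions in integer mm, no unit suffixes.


translate([487, 350, 0]) cube([198, 162, 2727]);


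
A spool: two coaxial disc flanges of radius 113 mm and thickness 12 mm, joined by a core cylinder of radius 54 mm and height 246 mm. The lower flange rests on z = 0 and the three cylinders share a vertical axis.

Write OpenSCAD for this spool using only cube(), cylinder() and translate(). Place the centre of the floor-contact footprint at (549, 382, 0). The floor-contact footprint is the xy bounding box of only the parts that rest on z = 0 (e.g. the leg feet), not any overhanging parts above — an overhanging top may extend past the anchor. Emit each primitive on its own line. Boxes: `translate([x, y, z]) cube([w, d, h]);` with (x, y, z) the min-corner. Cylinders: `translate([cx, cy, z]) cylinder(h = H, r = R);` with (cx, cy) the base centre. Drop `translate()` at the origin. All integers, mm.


translate([549, 382, 0]) cylinder(h = 12, r = 113);
translate([549, 382, 12]) cylinder(h = 246, r = 54);
translate([549, 382, 258]) cylinder(h = 12, r = 113);
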